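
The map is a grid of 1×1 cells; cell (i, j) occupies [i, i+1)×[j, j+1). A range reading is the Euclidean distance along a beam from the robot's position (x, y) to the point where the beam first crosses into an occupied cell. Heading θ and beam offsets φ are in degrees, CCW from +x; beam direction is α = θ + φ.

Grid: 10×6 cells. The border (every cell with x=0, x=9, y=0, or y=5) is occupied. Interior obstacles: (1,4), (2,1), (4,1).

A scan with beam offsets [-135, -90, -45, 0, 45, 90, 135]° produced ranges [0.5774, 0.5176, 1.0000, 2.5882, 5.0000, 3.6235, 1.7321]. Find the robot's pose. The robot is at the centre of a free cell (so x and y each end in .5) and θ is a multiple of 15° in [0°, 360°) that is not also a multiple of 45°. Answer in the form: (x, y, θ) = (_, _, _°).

(x, y, θ) = (8.5, 2.5, 105°)

The pose lattice has 29·16 = 464 candidates. Test each by forward raycasting.
  (7.5, 2.5, 195°): beam 1 = 2.8868 ≠ 0.5774 ✗
  (4.5, 2.5, 150°): beam 1 = 4.6587 ≠ 0.5774 ✗
  (1.5, 1.5, 195°): beam 1 = 4.0415 ≠ 0.5774 ✗
  (3.5, 3.5, 300°): beam 1 = 1.9319 ≠ 0.5774 ✗
  …
  (8.5, 2.5, 105°): r_1=0.5774, r_2=0.5176, r_3=1.0000, r_4=2.5882, r_5=5.0000, r_6=3.6235, r_7=1.7321 — all match ✓
No second candidate reproduces the full scan.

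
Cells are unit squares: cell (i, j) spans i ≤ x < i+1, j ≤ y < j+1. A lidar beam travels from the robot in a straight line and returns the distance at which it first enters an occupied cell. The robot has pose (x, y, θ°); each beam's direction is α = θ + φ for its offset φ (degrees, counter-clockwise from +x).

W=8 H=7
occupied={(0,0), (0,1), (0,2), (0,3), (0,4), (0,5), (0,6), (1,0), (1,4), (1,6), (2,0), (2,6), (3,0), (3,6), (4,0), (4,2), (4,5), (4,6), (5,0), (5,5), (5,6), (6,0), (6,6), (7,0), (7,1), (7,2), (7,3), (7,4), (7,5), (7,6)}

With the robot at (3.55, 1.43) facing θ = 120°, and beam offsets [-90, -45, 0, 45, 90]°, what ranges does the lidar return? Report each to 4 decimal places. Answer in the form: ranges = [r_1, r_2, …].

ranges = [1.1400, 3.6959, 3.1000, 2.6400, 0.8600]

beam 1: φ=-90°, α=30°
  cosα=0.8660 sinα=0.5000 | (3,1) | tMaxX 0.5196 tMaxY 1.1400 | tΔX 1.1547 tΔY 2.0000
    t=0.5196 [x] (4,1)
    t=1.1400 [y] (4,2) — stop
  → r_1 = 1.1400
beam 2: φ=-45°, α=75°
  cosα=0.2588 sinα=0.9659 | (3,1) | tMaxX 1.7387 tMaxY 0.5901 | tΔX 3.8637 tΔY 1.0353
    t=0.5901 [y] (3,2)
    t=1.6254 [y] (3,3)
    t=1.7387 [x] (4,3)
    t=2.6607 [y] (4,4)
    t=3.6959 [y] (4,5) — stop
  → r_2 = 3.6959
beam 3: φ=0°, α=120°
  cosα=-0.5000 sinα=0.8660 | (3,1) | tMaxX 1.1000 tMaxY 0.6582 | tΔX 2.0000 tΔY 1.1547
    t=0.6582 [y] (3,2)
    t=1.1000 [x] (2,2)
    t=1.8129 [y] (2,3)
    t=2.9676 [y] (2,4)
    t=3.1000 [x] (1,4) — stop
  → r_3 = 3.1000
beam 4: φ=45°, α=165°
  cosα=-0.9659 sinα=0.2588 | (3,1) | tMaxX 0.5694 tMaxY 2.2023 | tΔX 1.0353 tΔY 3.8637
    t=0.5694 [x] (2,1)
    t=1.6047 [x] (1,1)
    t=2.2023 [y] (1,2)
    t=2.6400 [x] (0,2) — stop
  → r_4 = 2.6400
beam 5: φ=90°, α=210°
  cosα=-0.8660 sinα=-0.5000 | (3,1) | tMaxX 0.6351 tMaxY 0.8600 | tΔX 1.1547 tΔY 2.0000
    t=0.6351 [x] (2,1)
    t=0.8600 [y] (2,0) — stop
  → r_5 = 0.8600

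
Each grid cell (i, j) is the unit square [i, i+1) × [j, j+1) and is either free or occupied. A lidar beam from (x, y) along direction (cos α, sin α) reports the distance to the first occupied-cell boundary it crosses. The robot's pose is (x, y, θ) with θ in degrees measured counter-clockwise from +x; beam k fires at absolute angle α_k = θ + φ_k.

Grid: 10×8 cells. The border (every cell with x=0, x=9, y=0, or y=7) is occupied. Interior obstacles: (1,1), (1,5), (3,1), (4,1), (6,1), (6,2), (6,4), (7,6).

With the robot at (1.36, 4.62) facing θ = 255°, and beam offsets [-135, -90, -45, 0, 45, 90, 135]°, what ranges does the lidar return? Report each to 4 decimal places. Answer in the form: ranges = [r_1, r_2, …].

ranges = [0.4388, 0.3727, 0.4157, 1.3909, 3.2800, 7.9095, 4.7600]

beam 1: φ=-135°, α=120°
  cosα=-0.5000 sinα=0.8660 | (1,4) | tMaxX 0.7200 tMaxY 0.4388 | tΔX 2.0000 tΔY 1.1547
    t=0.4388 [y] (1,5) — stop
  → r_1 = 0.4388
beam 2: φ=-90°, α=165°
  cosα=-0.9659 sinα=0.2588 | (1,4) | tMaxX 0.3727 tMaxY 1.4682 | tΔX 1.0353 tΔY 3.8637
    t=0.3727 [x] (0,4) — stop
  → r_2 = 0.3727
beam 3: φ=-45°, α=210°
  cosα=-0.8660 sinα=-0.5000 | (1,4) | tMaxX 0.4157 tMaxY 1.2400 | tΔX 1.1547 tΔY 2.0000
    t=0.4157 [x] (0,4) — stop
  → r_3 = 0.4157
beam 4: φ=0°, α=255°
  cosα=-0.2588 sinα=-0.9659 | (1,4) | tMaxX 1.3909 tMaxY 0.6419 | tΔX 3.8637 tΔY 1.0353
    t=0.6419 [y] (1,3)
    t=1.3909 [x] (0,3) — stop
  → r_4 = 1.3909
beam 5: φ=45°, α=300°
  cosα=0.5000 sinα=-0.8660 | (1,4) | tMaxX 1.2800 tMaxY 0.7159 | tΔX 2.0000 tΔY 1.1547
    t=0.7159 [y] (1,3)
    t=1.2800 [x] (2,3)
    t=1.8706 [y] (2,2)
    t=3.0253 [y] (2,1)
    t=3.2800 [x] (3,1) — stop
  → r_5 = 3.2800
beam 6: φ=90°, α=345°
  cosα=0.9659 sinα=-0.2588 | (1,4) | tMaxX 0.6626 tMaxY 2.3955 | tΔX 1.0353 tΔY 3.8637
    t=0.6626 [x] (2,4)
    t=1.6979 [x] (3,4)
    t=2.3955 [y] (3,3)
    t=2.7331 [x] (4,3)
    t=3.7684 [x] (5,3)
    t=4.8037 [x] (6,3)
    t=5.8390 [x] (7,3)
    t=6.2592 [y] (7,2)
    t=6.8742 [x] (8,2)
    t=7.9095 [x] (9,2) — stop
  → r_6 = 7.9095
beam 7: φ=135°, α=30°
  cosα=0.8660 sinα=0.5000 | (1,4) | tMaxX 0.7390 tMaxY 0.7600 | tΔX 1.1547 tΔY 2.0000
    t=0.7390 [x] (2,4)
    t=0.7600 [y] (2,5)
    t=1.8937 [x] (3,5)
    t=2.7600 [y] (3,6)
    t=3.0484 [x] (4,6)
    t=4.2031 [x] (5,6)
    t=4.7600 [y] (5,7) — stop
  → r_7 = 4.7600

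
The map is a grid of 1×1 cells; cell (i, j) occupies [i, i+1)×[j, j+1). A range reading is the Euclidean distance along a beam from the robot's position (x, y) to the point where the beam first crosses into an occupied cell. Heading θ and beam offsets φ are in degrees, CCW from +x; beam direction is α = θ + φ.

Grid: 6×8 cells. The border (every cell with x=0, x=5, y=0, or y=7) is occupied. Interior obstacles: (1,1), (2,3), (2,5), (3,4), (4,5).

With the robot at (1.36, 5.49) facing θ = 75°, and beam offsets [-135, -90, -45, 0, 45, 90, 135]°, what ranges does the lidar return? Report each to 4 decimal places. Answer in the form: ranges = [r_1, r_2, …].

beam 1: φ=-135°, α=300°
  direction (0.5000, -0.8660); cell (1,5); t to first gridline: x 1.2800, y 0.5658 (then +2.0000 / +1.1547)
    (1,4) via y @ 0.5658
    (2,4) via x @ 1.2800
    (2,3) via y @ 1.7205  # hit
  → r_1 = 1.7205
beam 2: φ=-90°, α=345°
  direction (0.9659, -0.2588); cell (1,5); t to first gridline: x 0.6626, y 1.8932 (then +1.0353 / +3.8637)
    (2,5) via x @ 0.6626  # hit
  → r_2 = 0.6626
beam 3: φ=-45°, α=30°
  direction (0.8660, 0.5000); cell (1,5); t to first gridline: x 0.7390, y 1.0200 (then +1.1547 / +2.0000)
    (2,5) via x @ 0.7390  # hit
  → r_3 = 0.7390
beam 4: φ=0°, α=75°
  direction (0.2588, 0.9659); cell (1,5); t to first gridline: x 2.4728, y 0.5280 (then +3.8637 / +1.0353)
    (1,6) via y @ 0.5280
    (1,7) via y @ 1.5633  # hit
  → r_4 = 1.5633
beam 5: φ=45°, α=120°
  direction (-0.5000, 0.8660); cell (1,5); t to first gridline: x 0.7200, y 0.5889 (then +2.0000 / +1.1547)
    (1,6) via y @ 0.5889
    (0,6) via x @ 0.7200  # hit
  → r_5 = 0.7200
beam 6: φ=90°, α=165°
  direction (-0.9659, 0.2588); cell (1,5); t to first gridline: x 0.3727, y 1.9705 (then +1.0353 / +3.8637)
    (0,5) via x @ 0.3727  # hit
  → r_6 = 0.3727
beam 7: φ=135°, α=210°
  direction (-0.8660, -0.5000); cell (1,5); t to first gridline: x 0.4157, y 0.9800 (then +1.1547 / +2.0000)
    (0,5) via x @ 0.4157  # hit
  → r_7 = 0.4157

ranges = [1.7205, 0.6626, 0.7390, 1.5633, 0.7200, 0.3727, 0.4157]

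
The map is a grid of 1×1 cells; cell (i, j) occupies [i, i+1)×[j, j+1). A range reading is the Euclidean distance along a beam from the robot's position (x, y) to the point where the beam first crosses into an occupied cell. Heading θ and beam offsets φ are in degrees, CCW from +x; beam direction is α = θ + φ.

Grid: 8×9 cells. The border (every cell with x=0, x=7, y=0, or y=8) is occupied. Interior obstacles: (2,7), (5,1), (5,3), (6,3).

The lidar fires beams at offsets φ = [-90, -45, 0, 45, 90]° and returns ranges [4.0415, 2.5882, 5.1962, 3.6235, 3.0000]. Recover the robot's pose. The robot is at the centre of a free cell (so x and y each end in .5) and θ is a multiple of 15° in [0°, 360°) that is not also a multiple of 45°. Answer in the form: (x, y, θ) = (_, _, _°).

(x, y, θ) = (2.5, 4.5, 30°)

Enumerate (i+0.5, j+0.5, θ) over the 38 free cells and 16 admissible headings. For each, cast all 5 beams and compare to the given ranges.
  (6.5, 5.5, 285°): beam 1 = 5.6940 ≠ 4.0415 ✗
  (2.5, 4.5, 240°): beam 1 = 1.7321 ≠ 4.0415 ✗
  (3.5, 3.5, 195°): beam 1 = 3.6235 ≠ 4.0415 ✗
  (3.5, 7.5, 120°): beam 1 = 1.0000 ≠ 4.0415 ✗
  …
  (2.5, 4.5, 30°): r_1=4.0415, r_2=2.5882, r_3=5.1962, r_4=3.6235, r_5=3.0000 — all match ✓
Unique over the lattice → pose = (2.5, 4.5, 30°).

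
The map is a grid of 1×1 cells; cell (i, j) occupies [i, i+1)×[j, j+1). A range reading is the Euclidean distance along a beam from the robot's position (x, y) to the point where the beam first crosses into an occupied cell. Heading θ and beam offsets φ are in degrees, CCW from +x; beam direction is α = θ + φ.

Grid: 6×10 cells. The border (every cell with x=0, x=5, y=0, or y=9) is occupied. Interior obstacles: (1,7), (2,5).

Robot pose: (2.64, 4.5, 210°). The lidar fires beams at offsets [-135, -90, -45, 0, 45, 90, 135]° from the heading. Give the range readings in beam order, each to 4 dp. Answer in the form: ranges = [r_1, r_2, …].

beam 1: φ=-135°, α=75°
  direction (0.2588, 0.9659); cell (2,4); t to first gridline: x 1.3909, y 0.5176 (then +3.8637 / +1.0353)
    (2,5) via y @ 0.5176  # hit
  → r_1 = 0.5176
beam 2: φ=-90°, α=120°
  direction (-0.5000, 0.8660); cell (2,4); t to first gridline: x 1.2800, y 0.5774 (then +2.0000 / +1.1547)
    (2,5) via y @ 0.5774  # hit
  → r_2 = 0.5774
beam 3: φ=-45°, α=165°
  direction (-0.9659, 0.2588); cell (2,4); t to first gridline: x 0.6626, y 1.9319 (then +1.0353 / +3.8637)
    (1,4) via x @ 0.6626
    (0,4) via x @ 1.6979  # hit
  → r_3 = 1.6979
beam 4: φ=0°, α=210°
  direction (-0.8660, -0.5000); cell (2,4); t to first gridline: x 0.7390, y 1.0000 (then +1.1547 / +2.0000)
    (1,4) via x @ 0.7390
    (1,3) via y @ 1.0000
    (0,3) via x @ 1.8937  # hit
  → r_4 = 1.8937
beam 5: φ=45°, α=255°
  direction (-0.2588, -0.9659); cell (2,4); t to first gridline: x 2.4728, y 0.5176 (then +3.8637 / +1.0353)
    (2,3) via y @ 0.5176
    (2,2) via y @ 1.5529
    (1,2) via x @ 2.4728
    (1,1) via y @ 2.5882
    (1,0) via y @ 3.6235  # hit
  → r_5 = 3.6235
beam 6: φ=90°, α=300°
  direction (0.5000, -0.8660); cell (2,4); t to first gridline: x 0.7200, y 0.5774 (then +2.0000 / +1.1547)
    (2,3) via y @ 0.5774
    (3,3) via x @ 0.7200
    (3,2) via y @ 1.7321
    (4,2) via x @ 2.7200
    (4,1) via y @ 2.8868
    (4,0) via y @ 4.0415  # hit
  → r_6 = 4.0415
beam 7: φ=135°, α=345°
  direction (0.9659, -0.2588); cell (2,4); t to first gridline: x 0.3727, y 1.9319 (then +1.0353 / +3.8637)
    (3,4) via x @ 0.3727
    (4,4) via x @ 1.4080
    (4,3) via y @ 1.9319
    (5,3) via x @ 2.4433  # hit
  → r_7 = 2.4433

ranges = [0.5176, 0.5774, 1.6979, 1.8937, 3.6235, 4.0415, 2.4433]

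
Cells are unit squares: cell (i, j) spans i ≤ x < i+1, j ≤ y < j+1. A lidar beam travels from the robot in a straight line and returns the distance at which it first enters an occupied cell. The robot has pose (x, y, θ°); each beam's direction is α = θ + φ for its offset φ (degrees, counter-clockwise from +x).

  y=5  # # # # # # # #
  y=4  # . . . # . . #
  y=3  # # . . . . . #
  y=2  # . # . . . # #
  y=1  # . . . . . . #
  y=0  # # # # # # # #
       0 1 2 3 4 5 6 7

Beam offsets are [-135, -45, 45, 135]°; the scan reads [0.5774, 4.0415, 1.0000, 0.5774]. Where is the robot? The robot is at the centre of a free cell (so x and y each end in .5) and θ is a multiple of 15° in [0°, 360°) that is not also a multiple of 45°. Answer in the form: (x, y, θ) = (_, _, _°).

The pose lattice has 20·16 = 320 candidates. Test each by forward raycasting.
  (6.5, 3.5, 75°): beam 2 = 0.5774 ≠ 4.0415 ✗
  (4.5, 1.5, 210°): beam 1 = 3.6235 ≠ 0.5774 ✗
  (6.5, 4.5, 195°): beam 2 = 1.0000 ≠ 4.0415 ✗
  …
  (6.5, 4.5, 255°): r_1=0.5774, r_2=4.0415, r_3=1.0000, r_4=0.5774 — all match ✓
Unique over the lattice → pose = (6.5, 4.5, 255°).

(x, y, θ) = (6.5, 4.5, 255°)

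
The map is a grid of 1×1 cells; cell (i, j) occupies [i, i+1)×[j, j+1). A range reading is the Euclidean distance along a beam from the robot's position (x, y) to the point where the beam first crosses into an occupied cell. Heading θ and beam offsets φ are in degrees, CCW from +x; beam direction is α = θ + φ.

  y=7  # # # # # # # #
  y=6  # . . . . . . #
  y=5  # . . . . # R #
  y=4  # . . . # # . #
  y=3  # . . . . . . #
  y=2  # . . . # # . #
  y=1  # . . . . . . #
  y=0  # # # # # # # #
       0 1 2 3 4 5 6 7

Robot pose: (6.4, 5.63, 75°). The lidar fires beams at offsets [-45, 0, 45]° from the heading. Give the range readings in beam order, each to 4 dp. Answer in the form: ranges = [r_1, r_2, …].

ranges = [0.6928, 1.4183, 1.5819]

beam 1: φ=-45°, α=30°
  direction (0.8660, 0.5000); cell (6,5); t to first gridline: x 0.6928, y 0.7400 (then +1.1547 / +2.0000)
    (7,5) via x @ 0.6928  # hit
  → r_1 = 0.6928
beam 2: φ=0°, α=75°
  direction (0.2588, 0.9659); cell (6,5); t to first gridline: x 2.3182, y 0.3831 (then +3.8637 / +1.0353)
    (6,6) via y @ 0.3831
    (6,7) via y @ 1.4183  # hit
  → r_2 = 1.4183
beam 3: φ=45°, α=120°
  direction (-0.5000, 0.8660); cell (6,5); t to first gridline: x 0.8000, y 0.4272 (then +2.0000 / +1.1547)
    (6,6) via y @ 0.4272
    (5,6) via x @ 0.8000
    (5,7) via y @ 1.5819  # hit
  → r_3 = 1.5819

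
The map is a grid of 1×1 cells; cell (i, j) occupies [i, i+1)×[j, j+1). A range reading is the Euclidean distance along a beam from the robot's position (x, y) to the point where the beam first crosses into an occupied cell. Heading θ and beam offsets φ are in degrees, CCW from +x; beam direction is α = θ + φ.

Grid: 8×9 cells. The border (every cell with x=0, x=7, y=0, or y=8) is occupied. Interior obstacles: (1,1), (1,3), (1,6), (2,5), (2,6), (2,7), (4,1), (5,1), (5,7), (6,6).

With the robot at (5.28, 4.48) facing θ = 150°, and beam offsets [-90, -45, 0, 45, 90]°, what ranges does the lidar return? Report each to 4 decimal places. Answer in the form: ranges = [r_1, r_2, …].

ranges = [1.7551, 3.6442, 2.6327, 3.3957, 4.0184]

beam 1: φ=-90°, α=60°
  cosα=0.5000 sinα=0.8660 | (5,4) | tMaxX 1.4400 tMaxY 0.6004 | tΔX 2.0000 tΔY 1.1547
    t=0.6004 [y] (5,5)
    t=1.4400 [x] (6,5)
    t=1.7551 [y] (6,6) — stop
  → r_1 = 1.7551
beam 2: φ=-45°, α=105°
  cosα=-0.2588 sinα=0.9659 | (5,4) | tMaxX 1.0818 tMaxY 0.5383 | tΔX 3.8637 tΔY 1.0353
    t=0.5383 [y] (5,5)
    t=1.0818 [x] (4,5)
    t=1.5736 [y] (4,6)
    t=2.6089 [y] (4,7)
    t=3.6442 [y] (4,8) — stop
  → r_2 = 3.6442
beam 3: φ=0°, α=150°
  cosα=-0.8660 sinα=0.5000 | (5,4) | tMaxX 0.3233 tMaxY 1.0400 | tΔX 1.1547 tΔY 2.0000
    t=0.3233 [x] (4,4)
    t=1.0400 [y] (4,5)
    t=1.4780 [x] (3,5)
    t=2.6327 [x] (2,5) — stop
  → r_3 = 2.6327
beam 4: φ=45°, α=195°
  cosα=-0.9659 sinα=-0.2588 | (5,4) | tMaxX 0.2899 tMaxY 1.8546 | tΔX 1.0353 tΔY 3.8637
    t=0.2899 [x] (4,4)
    t=1.3252 [x] (3,4)
    t=1.8546 [y] (3,3)
    t=2.3604 [x] (2,3)
    t=3.3957 [x] (1,3) — stop
  → r_4 = 3.3957
beam 5: φ=90°, α=240°
  cosα=-0.5000 sinα=-0.8660 | (5,4) | tMaxX 0.5600 tMaxY 0.5543 | tΔX 2.0000 tΔY 1.1547
    t=0.5543 [y] (5,3)
    t=0.5600 [x] (4,3)
    t=1.7090 [y] (4,2)
    t=2.5600 [x] (3,2)
    t=2.8637 [y] (3,1)
    t=4.0184 [y] (3,0) — stop
  → r_5 = 4.0184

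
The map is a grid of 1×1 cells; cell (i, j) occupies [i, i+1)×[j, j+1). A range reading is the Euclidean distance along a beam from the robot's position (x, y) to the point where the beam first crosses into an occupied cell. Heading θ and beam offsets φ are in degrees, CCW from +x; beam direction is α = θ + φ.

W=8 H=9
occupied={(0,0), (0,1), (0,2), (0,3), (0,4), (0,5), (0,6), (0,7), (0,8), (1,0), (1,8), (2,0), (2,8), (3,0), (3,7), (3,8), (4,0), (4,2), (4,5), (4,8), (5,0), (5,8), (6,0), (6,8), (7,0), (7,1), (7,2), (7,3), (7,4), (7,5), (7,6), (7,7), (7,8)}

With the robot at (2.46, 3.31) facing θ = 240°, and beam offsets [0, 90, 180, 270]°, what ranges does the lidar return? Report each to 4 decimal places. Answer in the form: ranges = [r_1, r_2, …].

ranges = [2.6674, 1.7782, 3.0800, 1.6859]

beam 1: φ=0°, α=240°
  dir = (cos 240°, sin 240°) = (-0.5000, -0.8660); from cell (2,3)
  next x-line at t=0.9200, next y-line at t=0.3580; Δt_x=2.0000, Δt_y=1.1547
    y: enter (2,2) at t=0.3580
    x: enter (1,2) at t=0.9200
    y: enter (1,1) at t=1.5127
    y: enter (1,0) at t=2.6674 ← occupied
  → r_1 = 2.6674
beam 2: φ=90°, α=330°
  dir = (cos 330°, sin 330°) = (0.8660, -0.5000); from cell (2,3)
  next x-line at t=0.6235, next y-line at t=0.6200; Δt_x=1.1547, Δt_y=2.0000
    y: enter (2,2) at t=0.6200
    x: enter (3,2) at t=0.6235
    x: enter (4,2) at t=1.7782 ← occupied
  → r_2 = 1.7782
beam 3: φ=180°, α=60°
  dir = (cos 60°, sin 60°) = (0.5000, 0.8660); from cell (2,3)
  next x-line at t=1.0800, next y-line at t=0.7967; Δt_x=2.0000, Δt_y=1.1547
    y: enter (2,4) at t=0.7967
    x: enter (3,4) at t=1.0800
    y: enter (3,5) at t=1.9514
    x: enter (4,5) at t=3.0800 ← occupied
  → r_3 = 3.0800
beam 4: φ=270°, α=150°
  dir = (cos 150°, sin 150°) = (-0.8660, 0.5000); from cell (2,3)
  next x-line at t=0.5312, next y-line at t=1.3800; Δt_x=1.1547, Δt_y=2.0000
    x: enter (1,3) at t=0.5312
    y: enter (1,4) at t=1.3800
    x: enter (0,4) at t=1.6859 ← occupied
  → r_4 = 1.6859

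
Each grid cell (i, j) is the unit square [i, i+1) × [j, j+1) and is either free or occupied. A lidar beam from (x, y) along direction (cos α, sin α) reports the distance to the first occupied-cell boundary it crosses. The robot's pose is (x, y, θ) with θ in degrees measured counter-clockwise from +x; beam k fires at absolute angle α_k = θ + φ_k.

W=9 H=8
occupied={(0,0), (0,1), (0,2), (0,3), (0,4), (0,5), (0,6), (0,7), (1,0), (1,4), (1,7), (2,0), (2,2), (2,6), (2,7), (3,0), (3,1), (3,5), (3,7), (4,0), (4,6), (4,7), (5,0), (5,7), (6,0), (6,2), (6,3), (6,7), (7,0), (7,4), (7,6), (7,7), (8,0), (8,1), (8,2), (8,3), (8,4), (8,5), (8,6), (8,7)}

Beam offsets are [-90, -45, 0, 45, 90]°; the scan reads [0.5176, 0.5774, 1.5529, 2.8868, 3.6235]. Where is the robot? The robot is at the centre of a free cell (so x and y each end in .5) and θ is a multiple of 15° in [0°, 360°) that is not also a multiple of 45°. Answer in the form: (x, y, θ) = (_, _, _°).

(x, y, θ) = (2.5, 4.5, 255°)

Candidates: 32 free-cell centres × 16 headings = 512 poses. Raycast each; keep the one whose scan matches to 4 dp.
  (6.5, 5.5, 165°): beam 1 = 1.5529 ≠ 0.5176 ✗
  (1.5, 2.5, 30°): beam 1 = 1.7321 ≠ 0.5176 ✗
  (2.5, 1.5, 60°): beam 1 = 0.5774 ≠ 0.5176 ✗
  (1.5, 1.5, 60°): beam 1 = 1.0000 ≠ 0.5176 ✗
  …
  (2.5, 4.5, 255°): r_1=0.5176, r_2=0.5774, r_3=1.5529, r_4=2.8868, r_5=3.6235 — all match ✓
No second candidate reproduces the full scan.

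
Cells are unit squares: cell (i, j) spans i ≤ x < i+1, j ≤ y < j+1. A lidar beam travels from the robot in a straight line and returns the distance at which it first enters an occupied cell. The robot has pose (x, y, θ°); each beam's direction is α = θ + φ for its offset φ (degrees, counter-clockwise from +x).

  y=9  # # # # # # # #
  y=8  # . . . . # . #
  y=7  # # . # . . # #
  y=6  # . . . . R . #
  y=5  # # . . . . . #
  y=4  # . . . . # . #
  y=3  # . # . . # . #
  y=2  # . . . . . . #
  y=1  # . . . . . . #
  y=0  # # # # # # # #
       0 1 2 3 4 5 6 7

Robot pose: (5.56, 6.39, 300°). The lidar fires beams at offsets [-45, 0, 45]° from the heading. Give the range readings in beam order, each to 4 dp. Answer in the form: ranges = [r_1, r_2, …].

ranges = [1.4390, 2.8800, 1.4908]

beam 1: φ=-45°, α=255°
  direction (-0.2588, -0.9659); cell (5,6); t to first gridline: x 2.1637, y 0.4038 (then +3.8637 / +1.0353)
    (5,5) via y @ 0.4038
    (5,4) via y @ 1.4390  # hit
  → r_1 = 1.4390
beam 2: φ=0°, α=300°
  direction (0.5000, -0.8660); cell (5,6); t to first gridline: x 0.8800, y 0.4503 (then +2.0000 / +1.1547)
    (5,5) via y @ 0.4503
    (6,5) via x @ 0.8800
    (6,4) via y @ 1.6050
    (6,3) via y @ 2.7597
    (7,3) via x @ 2.8800  # hit
  → r_2 = 2.8800
beam 3: φ=45°, α=345°
  direction (0.9659, -0.2588); cell (5,6); t to first gridline: x 0.4555, y 1.5068 (then +1.0353 / +3.8637)
    (6,6) via x @ 0.4555
    (7,6) via x @ 1.4908  # hit
  → r_3 = 1.4908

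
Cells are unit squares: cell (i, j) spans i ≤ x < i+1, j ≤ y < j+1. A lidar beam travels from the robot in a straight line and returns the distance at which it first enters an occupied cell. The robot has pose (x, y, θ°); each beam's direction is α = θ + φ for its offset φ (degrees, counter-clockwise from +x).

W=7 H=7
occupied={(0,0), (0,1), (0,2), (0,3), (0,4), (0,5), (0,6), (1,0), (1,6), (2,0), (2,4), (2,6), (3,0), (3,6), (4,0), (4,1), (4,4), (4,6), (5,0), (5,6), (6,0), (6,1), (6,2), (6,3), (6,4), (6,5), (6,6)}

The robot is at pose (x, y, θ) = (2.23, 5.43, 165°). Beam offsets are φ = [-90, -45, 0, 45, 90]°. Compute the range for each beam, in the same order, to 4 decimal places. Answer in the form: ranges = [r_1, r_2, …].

beam 1: φ=-90°, α=75°
  cosα=0.2588 sinα=0.9659 | (2,5) | tMaxX 2.9751 tMaxY 0.5901 | tΔX 3.8637 tΔY 1.0353
    t=0.5901 [y] (2,6) — stop
  → r_1 = 0.5901
beam 2: φ=-45°, α=120°
  cosα=-0.5000 sinα=0.8660 | (2,5) | tMaxX 0.4600 tMaxY 0.6582 | tΔX 2.0000 tΔY 1.1547
    t=0.4600 [x] (1,5)
    t=0.6582 [y] (1,6) — stop
  → r_2 = 0.6582
beam 3: φ=0°, α=165°
  cosα=-0.9659 sinα=0.2588 | (2,5) | tMaxX 0.2381 tMaxY 2.2023 | tΔX 1.0353 tΔY 3.8637
    t=0.2381 [x] (1,5)
    t=1.2734 [x] (0,5) — stop
  → r_3 = 1.2734
beam 4: φ=45°, α=210°
  cosα=-0.8660 sinα=-0.5000 | (2,5) | tMaxX 0.2656 tMaxY 0.8600 | tΔX 1.1547 tΔY 2.0000
    t=0.2656 [x] (1,5)
    t=0.8600 [y] (1,4)
    t=1.4203 [x] (0,4) — stop
  → r_4 = 1.4203
beam 5: φ=90°, α=255°
  cosα=-0.2588 sinα=-0.9659 | (2,5) | tMaxX 0.8887 tMaxY 0.4452 | tΔX 3.8637 tΔY 1.0353
    t=0.4452 [y] (2,4) — stop
  → r_5 = 0.4452

ranges = [0.5901, 0.6582, 1.2734, 1.4203, 0.4452]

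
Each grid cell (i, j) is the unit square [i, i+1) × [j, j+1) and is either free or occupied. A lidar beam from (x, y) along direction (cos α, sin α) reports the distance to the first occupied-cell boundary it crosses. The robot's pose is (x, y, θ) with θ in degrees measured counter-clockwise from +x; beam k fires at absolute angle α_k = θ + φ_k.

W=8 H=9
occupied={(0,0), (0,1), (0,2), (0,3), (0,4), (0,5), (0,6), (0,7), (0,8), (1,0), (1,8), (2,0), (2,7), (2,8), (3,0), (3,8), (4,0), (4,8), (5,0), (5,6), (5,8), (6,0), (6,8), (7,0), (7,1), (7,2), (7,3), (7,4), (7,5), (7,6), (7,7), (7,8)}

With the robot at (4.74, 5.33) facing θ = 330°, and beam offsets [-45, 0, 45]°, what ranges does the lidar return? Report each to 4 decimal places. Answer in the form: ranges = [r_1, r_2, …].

beam 1: φ=-45°, α=285°
  direction (0.2588, -0.9659); cell (4,5); t to first gridline: x 1.0046, y 0.3416 (then +3.8637 / +1.0353)
    (4,4) via y @ 0.3416
    (5,4) via x @ 1.0046
    (5,3) via y @ 1.3769
    (5,2) via y @ 2.4122
    (5,1) via y @ 3.4475
    (5,0) via y @ 4.4827  # hit
  → r_1 = 4.4827
beam 2: φ=0°, α=330°
  direction (0.8660, -0.5000); cell (4,5); t to first gridline: x 0.3002, y 0.6600 (then +1.1547 / +2.0000)
    (5,5) via x @ 0.3002
    (5,4) via y @ 0.6600
    (6,4) via x @ 1.4549
    (7,4) via x @ 2.6096  # hit
  → r_2 = 2.6096
beam 3: φ=45°, α=15°
  direction (0.9659, 0.2588); cell (4,5); t to first gridline: x 0.2692, y 2.5887 (then +1.0353 / +3.8637)
    (5,5) via x @ 0.2692
    (6,5) via x @ 1.3044
    (7,5) via x @ 2.3397  # hit
  → r_3 = 2.3397

ranges = [4.4827, 2.6096, 2.3397]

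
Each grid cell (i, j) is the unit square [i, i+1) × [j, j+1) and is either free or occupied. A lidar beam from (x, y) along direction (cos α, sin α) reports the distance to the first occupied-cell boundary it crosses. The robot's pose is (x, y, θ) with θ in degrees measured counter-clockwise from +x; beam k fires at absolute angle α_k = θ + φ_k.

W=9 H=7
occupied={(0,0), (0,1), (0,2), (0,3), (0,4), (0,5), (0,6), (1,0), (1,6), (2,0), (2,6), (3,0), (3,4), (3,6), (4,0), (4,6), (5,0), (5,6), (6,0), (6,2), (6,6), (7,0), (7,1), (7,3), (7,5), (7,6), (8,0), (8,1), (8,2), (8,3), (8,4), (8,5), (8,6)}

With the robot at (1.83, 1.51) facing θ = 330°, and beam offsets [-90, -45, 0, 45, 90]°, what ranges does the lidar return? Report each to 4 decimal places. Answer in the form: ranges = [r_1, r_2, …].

beam 1: φ=-90°, α=240°
  direction (-0.5000, -0.8660); cell (1,1); t to first gridline: x 1.6600, y 0.5889 (then +2.0000 / +1.1547)
    (1,0) via y @ 0.5889  # hit
  → r_1 = 0.5889
beam 2: φ=-45°, α=285°
  direction (0.2588, -0.9659); cell (1,1); t to first gridline: x 0.6568, y 0.5280 (then +3.8637 / +1.0353)
    (1,0) via y @ 0.5280  # hit
  → r_2 = 0.5280
beam 3: φ=0°, α=330°
  direction (0.8660, -0.5000); cell (1,1); t to first gridline: x 0.1963, y 1.0200 (then +1.1547 / +2.0000)
    (2,1) via x @ 0.1963
    (2,0) via y @ 1.0200  # hit
  → r_3 = 1.0200
beam 4: φ=45°, α=15°
  direction (0.9659, 0.2588); cell (1,1); t to first gridline: x 0.1760, y 1.8932 (then +1.0353 / +3.8637)
    (2,1) via x @ 0.1760
    (3,1) via x @ 1.2113
    (3,2) via y @ 1.8932
    (4,2) via x @ 2.2465
    (5,2) via x @ 3.2818
    (6,2) via x @ 4.3171  # hit
  → r_4 = 4.3171
beam 5: φ=90°, α=60°
  direction (0.5000, 0.8660); cell (1,1); t to first gridline: x 0.3400, y 0.5658 (then +2.0000 / +1.1547)
    (2,1) via x @ 0.3400
    (2,2) via y @ 0.5658
    (2,3) via y @ 1.7205
    (3,3) via x @ 2.3400
    (3,4) via y @ 2.8752  # hit
  → r_5 = 2.8752

ranges = [0.5889, 0.5280, 1.0200, 4.3171, 2.8752]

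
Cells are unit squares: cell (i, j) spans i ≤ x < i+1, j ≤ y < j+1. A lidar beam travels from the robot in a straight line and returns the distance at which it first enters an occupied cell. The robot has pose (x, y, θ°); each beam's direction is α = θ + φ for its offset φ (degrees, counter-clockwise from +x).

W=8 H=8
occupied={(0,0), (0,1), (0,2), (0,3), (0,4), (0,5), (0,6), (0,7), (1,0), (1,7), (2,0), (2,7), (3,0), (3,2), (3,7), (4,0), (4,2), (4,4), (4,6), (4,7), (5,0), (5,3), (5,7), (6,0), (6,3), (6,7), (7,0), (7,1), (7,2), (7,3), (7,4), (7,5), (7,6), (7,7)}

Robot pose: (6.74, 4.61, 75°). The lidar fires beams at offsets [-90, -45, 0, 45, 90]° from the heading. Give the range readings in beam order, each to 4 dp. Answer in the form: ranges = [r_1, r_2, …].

beam 1: φ=-90°, α=345°
  cosα=0.9659 sinα=-0.2588 | (6,4) | tMaxX 0.2692 tMaxY 2.3569 | tΔX 1.0353 tΔY 3.8637
    t=0.2692 [x] (7,4) — stop
  → r_1 = 0.2692
beam 2: φ=-45°, α=30°
  cosα=0.8660 sinα=0.5000 | (6,4) | tMaxX 0.3002 tMaxY 0.7800 | tΔX 1.1547 tΔY 2.0000
    t=0.3002 [x] (7,4) — stop
  → r_2 = 0.3002
beam 3: φ=0°, α=75°
  cosα=0.2588 sinα=0.9659 | (6,4) | tMaxX 1.0046 tMaxY 0.4038 | tΔX 3.8637 tΔY 1.0353
    t=0.4038 [y] (6,5)
    t=1.0046 [x] (7,5) — stop
  → r_3 = 1.0046
beam 4: φ=45°, α=120°
  cosα=-0.5000 sinα=0.8660 | (6,4) | tMaxX 1.4800 tMaxY 0.4503 | tΔX 2.0000 tΔY 1.1547
    t=0.4503 [y] (6,5)
    t=1.4800 [x] (5,5)
    t=1.6050 [y] (5,6)
    t=2.7597 [y] (5,7) — stop
  → r_4 = 2.7597
beam 5: φ=90°, α=165°
  cosα=-0.9659 sinα=0.2588 | (6,4) | tMaxX 0.7661 tMaxY 1.5068 | tΔX 1.0353 tΔY 3.8637
    t=0.7661 [x] (5,4)
    t=1.5068 [y] (5,5)
    t=1.8014 [x] (4,5)
    t=2.8367 [x] (3,5)
    t=3.8719 [x] (2,5)
    t=4.9072 [x] (1,5)
    t=5.3705 [y] (1,6)
    t=5.9425 [x] (0,6) — stop
  → r_5 = 5.9425

ranges = [0.2692, 0.3002, 1.0046, 2.7597, 5.9425]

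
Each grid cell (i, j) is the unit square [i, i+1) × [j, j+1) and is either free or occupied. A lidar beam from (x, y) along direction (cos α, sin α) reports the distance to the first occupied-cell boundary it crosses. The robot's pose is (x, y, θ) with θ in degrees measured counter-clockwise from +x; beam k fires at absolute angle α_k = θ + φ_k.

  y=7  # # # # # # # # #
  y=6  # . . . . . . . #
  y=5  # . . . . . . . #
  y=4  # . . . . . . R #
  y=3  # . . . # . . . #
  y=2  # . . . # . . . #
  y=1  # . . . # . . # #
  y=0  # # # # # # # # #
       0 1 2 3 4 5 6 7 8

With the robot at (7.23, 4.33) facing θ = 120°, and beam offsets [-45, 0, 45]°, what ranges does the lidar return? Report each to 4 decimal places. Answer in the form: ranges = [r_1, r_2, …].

beam 1: φ=-45°, α=75°
  d=(0.2588,0.9659)  start (7,4)  tX=2.9751 tY=0.6936  stride 1/|dx|=3.8637 1/|dy|=1.0353
    cross y-line → (7,5), t=0.6936
    cross y-line → (7,6), t=1.7289
    cross y-line → (7,7), t=2.7642 (wall)
  → r_1 = 2.7642
beam 2: φ=0°, α=120°
  d=(-0.5000,0.8660)  start (7,4)  tX=0.4600 tY=0.7736  stride 1/|dx|=2.0000 1/|dy|=1.1547
    cross x-line → (6,4), t=0.4600
    cross y-line → (6,5), t=0.7736
    cross y-line → (6,6), t=1.9283
    cross x-line → (5,6), t=2.4600
    cross y-line → (5,7), t=3.0831 (wall)
  → r_2 = 3.0831
beam 3: φ=45°, α=165°
  d=(-0.9659,0.2588)  start (7,4)  tX=0.2381 tY=2.5887  stride 1/|dx|=1.0353 1/|dy|=3.8637
    cross x-line → (6,4), t=0.2381
    cross x-line → (5,4), t=1.2734
    cross x-line → (4,4), t=2.3087
    cross y-line → (4,5), t=2.5887
    cross x-line → (3,5), t=3.3439
    cross x-line → (2,5), t=4.3792
    cross x-line → (1,5), t=5.4145
    cross x-line → (0,5), t=6.4498 (wall)
  → r_3 = 6.4498

ranges = [2.7642, 3.0831, 6.4498]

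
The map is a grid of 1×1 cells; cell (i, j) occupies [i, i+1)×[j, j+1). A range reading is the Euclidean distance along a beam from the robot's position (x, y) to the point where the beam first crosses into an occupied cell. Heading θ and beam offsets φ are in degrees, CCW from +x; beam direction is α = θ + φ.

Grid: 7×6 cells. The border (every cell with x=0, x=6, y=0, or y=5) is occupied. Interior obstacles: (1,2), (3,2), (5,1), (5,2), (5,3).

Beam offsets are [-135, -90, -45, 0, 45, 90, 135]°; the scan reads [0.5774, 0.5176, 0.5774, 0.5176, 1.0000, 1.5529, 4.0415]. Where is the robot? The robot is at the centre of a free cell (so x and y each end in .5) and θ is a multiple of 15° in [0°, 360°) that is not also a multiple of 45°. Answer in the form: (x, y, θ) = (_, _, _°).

Candidates: 15 free-cell centres × 16 headings = 240 poses. Raycast each; keep the one whose scan matches to 4 dp.
  (2.5, 4.5, 150°): beam 1 = 1.9319 ≠ 0.5774 ✗
  (2.5, 2.5, 300°): beam 1 = 0.5176 ≠ 0.5774 ✗
  (4.5, 3.5, 15°): beam 1 = 1.0000 ≠ 0.5774 ✗
  (2.5, 2.5, 60°): beam 1 = 1.5529 ≠ 0.5774 ✗
  …
  (1.5, 4.5, 195°): r_1=0.5774, r_2=0.5176, r_3=0.5774, r_4=0.5176, r_5=1.0000, r_6=1.5529, r_7=4.0415 — all match ✓
Unique over the lattice → pose = (1.5, 4.5, 195°).

(x, y, θ) = (1.5, 4.5, 195°)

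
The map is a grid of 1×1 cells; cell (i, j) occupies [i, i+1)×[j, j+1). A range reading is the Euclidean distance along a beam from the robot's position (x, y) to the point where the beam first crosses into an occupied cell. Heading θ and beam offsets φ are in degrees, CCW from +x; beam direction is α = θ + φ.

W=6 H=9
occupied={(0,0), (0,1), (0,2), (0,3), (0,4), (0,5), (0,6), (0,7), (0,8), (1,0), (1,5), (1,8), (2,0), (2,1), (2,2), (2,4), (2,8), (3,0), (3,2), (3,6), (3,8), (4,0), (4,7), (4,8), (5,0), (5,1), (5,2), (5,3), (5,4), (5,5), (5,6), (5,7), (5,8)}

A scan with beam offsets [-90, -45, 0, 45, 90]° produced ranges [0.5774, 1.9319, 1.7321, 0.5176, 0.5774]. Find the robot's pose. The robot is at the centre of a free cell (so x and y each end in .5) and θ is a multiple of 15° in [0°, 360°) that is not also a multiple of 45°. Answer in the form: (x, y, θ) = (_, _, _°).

(x, y, θ) = (1.5, 4.5, 300°)

Enumerate (i+0.5, j+0.5, θ) over the 21 free cells and 16 admissible headings. For each, cast all 5 beams and compare to the given ranges.
  (1.5, 1.5, 255°): beam 1 = 0.5176 ≠ 0.5774 ✗
  (4.5, 1.5, 15°): beam 1 = 0.5176 ≠ 0.5774 ✗
  (4.5, 2.5, 285°): beam 1 = 0.5176 ≠ 0.5774 ✗
  (3.5, 5.5, 345°): beam 1 = 2.5882 ≠ 0.5774 ✗
  (4.5, 5.5, 300°): beam 1 = 1.7321 ≠ 0.5774 ✗
  …
  (1.5, 4.5, 300°): r_1=0.5774, r_2=1.9319, r_3=1.7321, r_4=0.5176, r_5=0.5774 — all match ✓
No second candidate reproduces the full scan.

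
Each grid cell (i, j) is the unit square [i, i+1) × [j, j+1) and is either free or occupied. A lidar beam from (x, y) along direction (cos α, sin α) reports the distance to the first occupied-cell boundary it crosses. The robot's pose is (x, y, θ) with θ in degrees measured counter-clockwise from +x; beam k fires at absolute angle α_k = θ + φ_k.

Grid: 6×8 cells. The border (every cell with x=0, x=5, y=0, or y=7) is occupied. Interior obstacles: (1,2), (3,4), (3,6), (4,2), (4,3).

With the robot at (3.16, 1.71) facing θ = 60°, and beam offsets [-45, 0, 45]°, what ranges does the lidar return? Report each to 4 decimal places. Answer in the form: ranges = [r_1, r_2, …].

beam 1: φ=-45°, α=15°
  dir = (cos 15°, sin 15°) = (0.9659, 0.2588); from cell (3,1)
  next x-line at t=0.8696, next y-line at t=1.1205; Δt_x=1.0353, Δt_y=3.8637
    x: enter (4,1) at t=0.8696
    y: enter (4,2) at t=1.1205 ← occupied
  → r_1 = 1.1205
beam 2: φ=0°, α=60°
  dir = (cos 60°, sin 60°) = (0.5000, 0.8660); from cell (3,1)
  next x-line at t=1.6800, next y-line at t=0.3349; Δt_x=2.0000, Δt_y=1.1547
    y: enter (3,2) at t=0.3349
    y: enter (3,3) at t=1.4896
    x: enter (4,3) at t=1.6800 ← occupied
  → r_2 = 1.6800
beam 3: φ=45°, α=105°
  dir = (cos 105°, sin 105°) = (-0.2588, 0.9659); from cell (3,1)
  next x-line at t=0.6182, next y-line at t=0.3002; Δt_x=3.8637, Δt_y=1.0353
    y: enter (3,2) at t=0.3002
    x: enter (2,2) at t=0.6182
    y: enter (2,3) at t=1.3355
    y: enter (2,4) at t=2.3708
    y: enter (2,5) at t=3.4061
    y: enter (2,6) at t=4.4413
    x: enter (1,6) at t=4.4819
    y: enter (1,7) at t=5.4766 ← occupied
  → r_3 = 5.4766

ranges = [1.1205, 1.6800, 5.4766]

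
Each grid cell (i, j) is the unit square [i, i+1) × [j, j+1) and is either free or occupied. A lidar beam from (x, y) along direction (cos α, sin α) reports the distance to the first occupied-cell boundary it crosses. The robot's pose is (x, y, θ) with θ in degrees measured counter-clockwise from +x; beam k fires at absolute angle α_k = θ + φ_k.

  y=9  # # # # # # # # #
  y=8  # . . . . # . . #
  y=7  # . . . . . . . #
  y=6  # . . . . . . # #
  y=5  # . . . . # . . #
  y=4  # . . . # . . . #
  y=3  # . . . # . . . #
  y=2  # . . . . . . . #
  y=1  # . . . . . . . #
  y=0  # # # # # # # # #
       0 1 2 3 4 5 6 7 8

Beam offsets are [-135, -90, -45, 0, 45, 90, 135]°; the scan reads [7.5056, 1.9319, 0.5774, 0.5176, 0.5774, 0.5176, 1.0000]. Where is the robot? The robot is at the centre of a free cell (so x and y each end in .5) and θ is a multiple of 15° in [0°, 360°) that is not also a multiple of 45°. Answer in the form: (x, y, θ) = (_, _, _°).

(x, y, θ) = (1.5, 1.5, 195°)

Candidates: 51 free-cell centres × 16 headings = 816 poses. Raycast each; keep the one whose scan matches to 4 dp.
  (7.5, 7.5, 165°): beam 1 = 0.5774 ≠ 7.5056 ✗
  (4.5, 1.5, 105°): beam 1 = 1.0000 ≠ 7.5056 ✗
  (7.5, 1.5, 150°): beam 1 = 0.5176 ≠ 7.5056 ✗
  …
  (1.5, 1.5, 195°): r_1=7.5056, r_2=1.9319, r_3=0.5774, r_4=0.5176, r_5=0.5774, r_6=0.5176, r_7=1.0000 — all match ✓
No second candidate reproduces the full scan.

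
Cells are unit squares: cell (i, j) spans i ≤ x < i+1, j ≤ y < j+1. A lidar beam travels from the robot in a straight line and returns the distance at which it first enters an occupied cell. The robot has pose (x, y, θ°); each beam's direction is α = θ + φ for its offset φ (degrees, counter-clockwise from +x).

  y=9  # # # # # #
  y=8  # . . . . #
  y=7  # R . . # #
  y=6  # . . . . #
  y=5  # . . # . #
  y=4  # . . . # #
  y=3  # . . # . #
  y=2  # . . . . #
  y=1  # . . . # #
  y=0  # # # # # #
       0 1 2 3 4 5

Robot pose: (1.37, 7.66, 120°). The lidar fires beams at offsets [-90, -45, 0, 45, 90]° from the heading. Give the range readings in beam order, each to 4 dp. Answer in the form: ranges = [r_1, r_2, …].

ranges = [2.6800, 1.3873, 0.7400, 0.3831, 0.4272]

beam 1: φ=-90°, α=30°
  direction (0.8660, 0.5000); cell (1,7); t to first gridline: x 0.7275, y 0.6800 (then +1.1547 / +2.0000)
    (1,8) via y @ 0.6800
    (2,8) via x @ 0.7275
    (3,8) via x @ 1.8822
    (3,9) via y @ 2.6800  # hit
  → r_1 = 2.6800
beam 2: φ=-45°, α=75°
  direction (0.2588, 0.9659); cell (1,7); t to first gridline: x 2.4341, y 0.3520 (then +3.8637 / +1.0353)
    (1,8) via y @ 0.3520
    (1,9) via y @ 1.3873  # hit
  → r_2 = 1.3873
beam 3: φ=0°, α=120°
  direction (-0.5000, 0.8660); cell (1,7); t to first gridline: x 0.7400, y 0.3926 (then +2.0000 / +1.1547)
    (1,8) via y @ 0.3926
    (0,8) via x @ 0.7400  # hit
  → r_3 = 0.7400
beam 4: φ=45°, α=165°
  direction (-0.9659, 0.2588); cell (1,7); t to first gridline: x 0.3831, y 1.3137 (then +1.0353 / +3.8637)
    (0,7) via x @ 0.3831  # hit
  → r_4 = 0.3831
beam 5: φ=90°, α=210°
  direction (-0.8660, -0.5000); cell (1,7); t to first gridline: x 0.4272, y 1.3200 (then +1.1547 / +2.0000)
    (0,7) via x @ 0.4272  # hit
  → r_5 = 0.4272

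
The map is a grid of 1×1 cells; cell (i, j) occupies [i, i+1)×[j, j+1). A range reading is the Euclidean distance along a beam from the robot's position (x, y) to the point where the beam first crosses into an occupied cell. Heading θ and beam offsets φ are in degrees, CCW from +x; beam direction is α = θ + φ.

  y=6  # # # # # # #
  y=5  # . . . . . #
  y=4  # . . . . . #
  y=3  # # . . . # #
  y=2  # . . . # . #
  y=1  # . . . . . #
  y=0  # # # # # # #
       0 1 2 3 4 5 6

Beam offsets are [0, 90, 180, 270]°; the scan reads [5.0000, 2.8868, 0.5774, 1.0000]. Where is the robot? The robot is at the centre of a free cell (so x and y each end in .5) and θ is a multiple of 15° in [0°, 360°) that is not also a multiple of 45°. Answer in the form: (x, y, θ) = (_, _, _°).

Enumerate (i+0.5, j+0.5, θ) over the 22 free cells and 16 admissible headings. For each, cast all 4 beams and compare to the given ranges.
  (1.5, 2.5, 120°): beam 1 = 0.5774 ≠ 5.0000 ✗
  (4.5, 3.5, 15°): beam 1 = 0.5176 ≠ 5.0000 ✗
  (1.5, 1.5, 255°): beam 1 = 0.5176 ≠ 5.0000 ✗
  (4.5, 5.5, 150°): beam 1 = 1.0000 ≠ 5.0000 ✗
  (1.5, 5.5, 255°): beam 1 = 1.5529 ≠ 5.0000 ✗
  …
  (3.5, 5.5, 240°): r_1=5.0000, r_2=2.8868, r_3=0.5774, r_4=1.0000 — all match ✓
Unique over the lattice → pose = (3.5, 5.5, 240°).

(x, y, θ) = (3.5, 5.5, 240°)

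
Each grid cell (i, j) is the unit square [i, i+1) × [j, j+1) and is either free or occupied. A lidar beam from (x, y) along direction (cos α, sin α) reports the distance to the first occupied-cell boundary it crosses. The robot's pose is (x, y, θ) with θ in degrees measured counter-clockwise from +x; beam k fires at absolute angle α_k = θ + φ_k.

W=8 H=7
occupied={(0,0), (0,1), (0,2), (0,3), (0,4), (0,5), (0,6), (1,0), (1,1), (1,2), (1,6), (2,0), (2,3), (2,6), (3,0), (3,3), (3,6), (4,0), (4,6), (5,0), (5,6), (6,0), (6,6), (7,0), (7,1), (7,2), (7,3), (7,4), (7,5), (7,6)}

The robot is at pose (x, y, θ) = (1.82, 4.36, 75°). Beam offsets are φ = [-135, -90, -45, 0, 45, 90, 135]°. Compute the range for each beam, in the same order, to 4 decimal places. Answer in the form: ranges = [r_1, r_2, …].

ranges = [0.4157, 1.3909, 3.2800, 1.6979, 1.6400, 0.8489, 0.9469]

beam 1: φ=-135°, α=300°
  direction (0.5000, -0.8660); cell (1,4); t to first gridline: x 0.3600, y 0.4157 (then +2.0000 / +1.1547)
    (2,4) via x @ 0.3600
    (2,3) via y @ 0.4157  # hit
  → r_1 = 0.4157
beam 2: φ=-90°, α=345°
  direction (0.9659, -0.2588); cell (1,4); t to first gridline: x 0.1863, y 1.3909 (then +1.0353 / +3.8637)
    (2,4) via x @ 0.1863
    (3,4) via x @ 1.2216
    (3,3) via y @ 1.3909  # hit
  → r_2 = 1.3909
beam 3: φ=-45°, α=30°
  direction (0.8660, 0.5000); cell (1,4); t to first gridline: x 0.2078, y 1.2800 (then +1.1547 / +2.0000)
    (2,4) via x @ 0.2078
    (2,5) via y @ 1.2800
    (3,5) via x @ 1.3625
    (4,5) via x @ 2.5172
    (4,6) via y @ 3.2800  # hit
  → r_3 = 3.2800
beam 4: φ=0°, α=75°
  direction (0.2588, 0.9659); cell (1,4); t to first gridline: x 0.6955, y 0.6626 (then +3.8637 / +1.0353)
    (1,5) via y @ 0.6626
    (2,5) via x @ 0.6955
    (2,6) via y @ 1.6979  # hit
  → r_4 = 1.6979
beam 5: φ=45°, α=120°
  direction (-0.5000, 0.8660); cell (1,4); t to first gridline: x 1.6400, y 0.7390 (then +2.0000 / +1.1547)
    (1,5) via y @ 0.7390
    (0,5) via x @ 1.6400  # hit
  → r_5 = 1.6400
beam 6: φ=90°, α=165°
  direction (-0.9659, 0.2588); cell (1,4); t to first gridline: x 0.8489, y 2.4728 (then +1.0353 / +3.8637)
    (0,4) via x @ 0.8489  # hit
  → r_6 = 0.8489
beam 7: φ=135°, α=210°
  direction (-0.8660, -0.5000); cell (1,4); t to first gridline: x 0.9469, y 0.7200 (then +1.1547 / +2.0000)
    (1,3) via y @ 0.7200
    (0,3) via x @ 0.9469  # hit
  → r_7 = 0.9469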